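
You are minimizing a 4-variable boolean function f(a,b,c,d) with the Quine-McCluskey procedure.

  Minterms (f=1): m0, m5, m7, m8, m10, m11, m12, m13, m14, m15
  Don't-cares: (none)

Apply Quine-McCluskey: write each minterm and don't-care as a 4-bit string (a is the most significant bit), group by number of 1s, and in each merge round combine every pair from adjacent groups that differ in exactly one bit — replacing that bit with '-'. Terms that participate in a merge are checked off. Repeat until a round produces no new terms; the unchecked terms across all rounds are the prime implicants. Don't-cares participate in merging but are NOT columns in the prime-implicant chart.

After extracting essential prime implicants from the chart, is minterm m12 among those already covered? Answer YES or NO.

[col 0] 0000*, 0101*, 0111*, 1000*, 1010*, 1011*, 1100*, 1101*, 1110*, 1111*
[col 1] -000, -101*, -111*, 01-1*, 1-00*, 1-10*, 1-11*, 10-0*, 101-*, 11-0*, 11-1*, 110-*, 111-*
[col 2] -1-1, 1--0, 1-1-, 11--
Prime implicants: -000, -1-1, 1--0, 1-1-, 11--
PI chart (minterm → PIs covering it):
  0 | -000  (sole → essential)
  5 | -1-1  (sole → essential)
  7 | -1-1  (sole → essential)
  8 | -000,1--0
  10 | 1--0,1-1-
  11 | 1-1-  (sole → essential)
  12 | 1--0,11--
  13 | -1-1,11--
  14 | 1--0,1-1-,11--
  15 | -1-1,1-1-,11--
Essential prime implicants: -000, -1-1, 1-1-

NO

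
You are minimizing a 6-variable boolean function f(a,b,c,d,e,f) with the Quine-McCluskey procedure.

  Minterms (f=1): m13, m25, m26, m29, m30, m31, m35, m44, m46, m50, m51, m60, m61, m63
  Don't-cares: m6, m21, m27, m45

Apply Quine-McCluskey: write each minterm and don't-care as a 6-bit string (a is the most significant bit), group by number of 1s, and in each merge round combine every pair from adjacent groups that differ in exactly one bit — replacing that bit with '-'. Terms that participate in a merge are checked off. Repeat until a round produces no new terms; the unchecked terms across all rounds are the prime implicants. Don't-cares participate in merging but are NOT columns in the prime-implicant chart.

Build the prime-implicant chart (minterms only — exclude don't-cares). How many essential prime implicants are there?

8

[col 0] 000110, 001101*, 010101*, 011001*, 011010*, 011011*, 011101*, 011110*, 011111*, 100011*, 101100*, 101101*, 101110*, 110010*, 110011*, 111100*, 111101*, 111111*
[col 1] -01101*, -11101*, -11111*, 0-1101*, 01-101, 011-01*, 011-10*, 011-11*, 0110-1*, 01101-*, 0111-1*, 01111-*, 1-0011, 1-1100*, 1-1101*, 1011-0, 10110-*, 11001-, 1111-1*, 11110-*
[col 2] --1101, -111-1, 011--1, 011-1-, 1-110-
Prime implicants: --1101, -111-1, 000110, 01-101, 011--1, 011-1-, 1-0011, 1-110-, 1011-0, 11001-
PI chart (minterm → PIs covering it):
  13 | --1101  (sole → essential)
  25 | 011--1  (sole → essential)
  26 | 011-1-  (sole → essential)
  29 | --1101,-111-1,01-101,011--1
  30 | 011-1-  (sole → essential)
  31 | -111-1,011--1,011-1-
  35 | 1-0011  (sole → essential)
  44 | 1-110-,1011-0
  46 | 1011-0  (sole → essential)
  50 | 11001-  (sole → essential)
  51 | 1-0011,11001-
  60 | 1-110-  (sole → essential)
  61 | --1101,-111-1,1-110-
  63 | -111-1  (sole → essential)
Essential prime implicants: --1101, -111-1, 011--1, 011-1-, 1-0011, 1-110-, 1011-0, 11001-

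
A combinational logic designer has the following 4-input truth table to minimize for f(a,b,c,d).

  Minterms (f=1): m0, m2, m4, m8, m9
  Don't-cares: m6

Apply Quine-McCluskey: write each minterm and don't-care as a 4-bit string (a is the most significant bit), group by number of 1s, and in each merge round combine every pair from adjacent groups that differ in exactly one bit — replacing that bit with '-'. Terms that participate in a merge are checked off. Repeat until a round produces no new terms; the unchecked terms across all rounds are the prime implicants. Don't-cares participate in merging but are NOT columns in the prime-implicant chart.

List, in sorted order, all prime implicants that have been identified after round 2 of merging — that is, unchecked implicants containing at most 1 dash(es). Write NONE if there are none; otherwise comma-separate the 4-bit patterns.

-000, 100-

Round 0: 0000✓ 0010✓ 0100✓ 0110✓ 1000✓ 1001✓
Round 1: -000 0-00✓ 0-10✓ 00-0✓ 01-0✓ 100-
Round 2: 0--0
PIs = {-000, 0--0, 100-}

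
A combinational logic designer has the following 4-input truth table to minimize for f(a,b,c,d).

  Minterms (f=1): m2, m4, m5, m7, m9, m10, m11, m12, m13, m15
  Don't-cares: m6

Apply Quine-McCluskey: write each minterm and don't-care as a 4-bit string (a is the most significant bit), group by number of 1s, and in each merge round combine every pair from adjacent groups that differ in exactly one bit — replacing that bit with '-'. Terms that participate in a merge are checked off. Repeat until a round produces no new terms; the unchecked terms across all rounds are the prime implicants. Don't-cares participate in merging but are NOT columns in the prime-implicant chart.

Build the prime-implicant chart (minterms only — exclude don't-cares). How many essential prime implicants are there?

[col 0] 0010*, 0100*, 0101*, 0110*, 0111*, 1001*, 1010*, 1011*, 1100*, 1101*, 1111*
[col 1] -010, -100*, -101*, -111*, 0-10, 01-0*, 01-1*, 010-*, 011-*, 1-01*, 1-11*, 10-1*, 101-, 11-1*, 110-*
[col 2] -1-1, -10-, 01--, 1--1
Prime implicants: -010, -1-1, -10-, 0-10, 01--, 1--1, 101-
PI chart (minterm → PIs covering it):
  2 | -010,0-10
  4 | -10-,01--
  5 | -1-1,-10-,01--
  7 | -1-1,01--
  9 | 1--1  (sole → essential)
  10 | -010,101-
  11 | 1--1,101-
  12 | -10-  (sole → essential)
  13 | -1-1,-10-,1--1
  15 | -1-1,1--1
Essential prime implicants: -10-, 1--1

2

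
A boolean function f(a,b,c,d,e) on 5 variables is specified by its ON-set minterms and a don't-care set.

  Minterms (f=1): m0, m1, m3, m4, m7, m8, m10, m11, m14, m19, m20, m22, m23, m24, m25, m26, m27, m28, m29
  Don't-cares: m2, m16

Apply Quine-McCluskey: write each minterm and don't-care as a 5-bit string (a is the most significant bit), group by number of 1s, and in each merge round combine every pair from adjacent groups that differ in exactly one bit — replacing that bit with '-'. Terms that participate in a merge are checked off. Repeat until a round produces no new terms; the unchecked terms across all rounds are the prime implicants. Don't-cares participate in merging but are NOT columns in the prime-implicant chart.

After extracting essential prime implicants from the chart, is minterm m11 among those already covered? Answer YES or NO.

size-2^0 implicants → 00000(✓)  00001(✓)  00010(✓)  00011(✓)  00100(✓)  00111(✓)  01000(✓)  01010(✓)  01011(✓)  01110(✓)  10000(✓)  10011(✓)  10100(✓)  10110(✓)  10111(✓)  11000(✓)  11001(✓)  11010(✓)  11011(✓)  11100(✓)  11101(✓)
size-2^1 implicants → -0000(✓)  -0011(✓)  -0100(✓)  -0111(✓)  -1000(✓)  -1010(✓)  -1011(✓)  0-000(✓)  0-010(✓)  0-011(✓)  00-00(✓)  00-11(✓)  000-0(✓)  000-1(✓)  0000-(✓)  0001-(✓)  01-10  010-0(✓)  0101-(✓)  1-000(✓)  1-011(✓)  1-100(✓)  10-00(✓)  10-11(✓)  101-0  1011-  11-00(✓)  11-01(✓)  110-0(✓)  110-1(✓)  1100-(✓)  1101-(✓)  1110-(✓)
size-2^2 implicants → --000  --011  -0-00  -0-11  -10-0  -101-  0-0-0  0-01-  000--  1--00  11-0-  110--
Unchecked terms (primes): --000, --011, -0-00, -0-11, -10-0, -101-, 0-0-0, 0-01-, 000--, 01-10, 1--00, 101-0, 1011-, 11-0-, 110--
Minterm coverage:
  m0 ⊆ --000,-0-00,0-0-0,000--
  m1 ⊆ 000-- [E]
  m3 ⊆ --011,-0-11,0-01-,000--
  m4 ⊆ -0-00 [E]
  m7 ⊆ -0-11 [E]
  m8 ⊆ --000,-10-0,0-0-0
  m10 ⊆ -10-0,-101-,0-0-0,0-01-,01-10
  m11 ⊆ --011,-101-,0-01-
  m14 ⊆ 01-10 [E]
  m19 ⊆ --011,-0-11
  m20 ⊆ -0-00,1--00,101-0
  m22 ⊆ 101-0,1011-
  m23 ⊆ -0-11,1011-
  m24 ⊆ --000,-10-0,1--00,11-0-,110--
  m25 ⊆ 11-0-,110--
  m26 ⊆ -10-0,-101-,110--
  m27 ⊆ --011,-101-,110--
  m28 ⊆ 1--00,11-0-
  m29 ⊆ 11-0- [E]
E = {-0-00, -0-11, 000--, 01-10, 11-0-}

NO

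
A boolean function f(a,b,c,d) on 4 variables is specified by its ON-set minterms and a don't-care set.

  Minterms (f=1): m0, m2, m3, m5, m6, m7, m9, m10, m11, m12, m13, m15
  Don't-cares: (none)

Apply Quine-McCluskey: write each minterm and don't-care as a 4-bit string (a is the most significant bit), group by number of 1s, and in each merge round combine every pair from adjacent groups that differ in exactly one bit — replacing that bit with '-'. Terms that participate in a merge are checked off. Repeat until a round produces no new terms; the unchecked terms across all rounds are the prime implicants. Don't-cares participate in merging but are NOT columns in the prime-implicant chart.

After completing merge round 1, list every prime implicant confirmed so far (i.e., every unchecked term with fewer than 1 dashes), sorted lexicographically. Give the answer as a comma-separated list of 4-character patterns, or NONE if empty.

Round 0: 0000✓ 0010✓ 0011✓ 0101✓ 0110✓ 0111✓ 1001✓ 1010✓ 1011✓ 1100✓ 1101✓ 1111✓
Round 1: -010✓ -011✓ -101✓ -111✓ 0-10✓ 0-11✓ 00-0 001-✓ 01-1✓ 011-✓ 1-01✓ 1-11✓ 10-1✓ 101-✓ 11-1✓ 110-
Round 2: --11 -01- -1-1 0-1- 1--1
PIs = {--11, -01-, -1-1, 0-1-, 00-0, 1--1, 110-}

NONE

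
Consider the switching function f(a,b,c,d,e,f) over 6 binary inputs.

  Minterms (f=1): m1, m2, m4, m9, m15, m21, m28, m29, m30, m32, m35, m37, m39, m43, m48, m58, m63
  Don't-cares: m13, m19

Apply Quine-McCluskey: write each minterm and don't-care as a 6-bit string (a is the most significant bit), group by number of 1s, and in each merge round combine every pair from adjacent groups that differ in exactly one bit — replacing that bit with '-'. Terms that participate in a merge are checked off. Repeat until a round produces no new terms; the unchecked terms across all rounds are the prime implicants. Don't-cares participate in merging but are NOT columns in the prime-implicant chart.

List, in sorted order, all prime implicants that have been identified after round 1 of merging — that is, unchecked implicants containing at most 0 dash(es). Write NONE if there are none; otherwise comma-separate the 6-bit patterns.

000010, 000100, 010011, 111010, 111111

[col 0] 000001*, 000010, 000100, 001001*, 001101*, 001111*, 010011, 010101*, 011100*, 011101*, 011110*, 100000*, 100011*, 100101*, 100111*, 101011*, 110000*, 111010, 111111
[col 1] 0-1101, 00-001, 001-01, 0011-1, 01-101, 0111-0, 01110-, 1-0000, 10-011, 100-11, 1001-1
Prime implicants: 0-1101, 00-001, 000010, 000100, 001-01, 0011-1, 01-101, 010011, 0111-0, 01110-, 1-0000, 10-011, 100-11, 1001-1, 111010, 111111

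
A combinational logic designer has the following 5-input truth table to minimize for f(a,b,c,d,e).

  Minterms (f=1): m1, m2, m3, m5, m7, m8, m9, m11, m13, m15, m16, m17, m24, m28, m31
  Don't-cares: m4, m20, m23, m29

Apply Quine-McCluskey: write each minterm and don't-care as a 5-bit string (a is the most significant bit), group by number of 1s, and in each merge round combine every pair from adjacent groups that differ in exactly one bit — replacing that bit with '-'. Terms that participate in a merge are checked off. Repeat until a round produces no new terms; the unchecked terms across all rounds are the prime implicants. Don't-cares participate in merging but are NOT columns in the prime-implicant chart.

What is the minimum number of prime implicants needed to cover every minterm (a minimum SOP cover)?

Round 0: 00001✓ 00010✓ 00011✓ 00100✓ 00101✓ 00111✓ 01000✓ 01001✓ 01011✓ 01101✓ 01111✓ 10000✓ 10001✓ 10100✓ 10111✓ 11000✓ 11100✓ 11101✓ 11111✓
Round 1: -0001 -0100 -0111✓ -1000 -1101✓ -1111✓ 0-001✓ 0-011✓ 0-101✓ 0-111✓ 00-01✓ 00-11✓ 000-1✓ 0001- 001-1✓ 0010- 01-01✓ 01-11✓ 010-1✓ 0100- 011-1✓ 1-000✓ 1-100✓ 1-111✓ 10-00✓ 1000- 11-00✓ 111-1✓ 1110-
Round 2: --111 -11-1 0--01✓ 0--11✓ 0-0-1✓ 0-1-1✓ 00--1✓ 01--1✓ 1--00
Round 3: 0---1
PIs = {--111, -0001, -0100, -1000, -11-1, 0---1, 0001-, 0010-, 0100-, 1--00, 1000-, 1110-}
Coverage chart:
  m1: -0001,0---1
  m2: 0001- ←essential
  m3: 0---1,0001-
  m5: 0---1,0010-
  m7: --111,0---1
  m8: -1000,0100-
  m9: 0---1,0100-
  m11: 0---1 ←essential
  m13: -11-1,0---1
  m15: --111,-11-1,0---1
  m16: 1--00,1000-
  m17: -0001,1000-
  m24: -1000,1--00
  m28: 1--00,1110-
  m31: --111,-11-1
Essential: 0---1, 0001-
Petrick residual → --111, -0001, -1000, 1--00
Min cover (6 terms): cde + b'c'd'e + bc'd'e' + a'e + a'b'c'd + ad'e'

6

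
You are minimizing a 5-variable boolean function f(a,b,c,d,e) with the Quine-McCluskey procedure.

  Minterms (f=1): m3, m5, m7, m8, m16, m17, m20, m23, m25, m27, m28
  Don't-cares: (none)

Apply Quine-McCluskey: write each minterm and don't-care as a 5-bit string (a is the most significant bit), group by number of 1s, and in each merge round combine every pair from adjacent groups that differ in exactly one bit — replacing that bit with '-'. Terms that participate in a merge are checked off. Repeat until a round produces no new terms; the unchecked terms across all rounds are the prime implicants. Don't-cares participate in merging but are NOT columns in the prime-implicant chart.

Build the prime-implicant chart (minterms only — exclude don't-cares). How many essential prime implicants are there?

size-2^0 implicants → 00011(✓)  00101(✓)  00111(✓)  01000  10000(✓)  10001(✓)  10100(✓)  10111(✓)  11001(✓)  11011(✓)  11100(✓)
size-2^1 implicants → -0111  00-11  001-1  1-001  1-100  10-00  1000-  110-1
Unchecked terms (primes): -0111, 00-11, 001-1, 01000, 1-001, 1-100, 10-00, 1000-, 110-1
Minterm coverage:
  m3 ⊆ 00-11 [E]
  m5 ⊆ 001-1 [E]
  m7 ⊆ -0111,00-11,001-1
  m8 ⊆ 01000 [E]
  m16 ⊆ 10-00,1000-
  m17 ⊆ 1-001,1000-
  m20 ⊆ 1-100,10-00
  m23 ⊆ -0111 [E]
  m25 ⊆ 1-001,110-1
  m27 ⊆ 110-1 [E]
  m28 ⊆ 1-100 [E]
E = {-0111, 00-11, 001-1, 01000, 1-100, 110-1}

6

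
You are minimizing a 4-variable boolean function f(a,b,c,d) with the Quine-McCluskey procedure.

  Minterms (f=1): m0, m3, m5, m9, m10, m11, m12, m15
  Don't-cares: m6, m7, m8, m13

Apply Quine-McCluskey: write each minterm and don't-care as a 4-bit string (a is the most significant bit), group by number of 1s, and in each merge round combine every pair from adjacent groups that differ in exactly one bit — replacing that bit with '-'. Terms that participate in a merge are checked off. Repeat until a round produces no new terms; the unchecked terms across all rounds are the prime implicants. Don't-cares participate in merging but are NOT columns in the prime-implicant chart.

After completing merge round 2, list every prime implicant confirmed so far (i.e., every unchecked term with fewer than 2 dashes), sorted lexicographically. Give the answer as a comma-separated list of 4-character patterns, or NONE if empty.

-000, 011-

Round 0: 0000✓ 0011✓ 0101✓ 0110✓ 0111✓ 1000✓ 1001✓ 1010✓ 1011✓ 1100✓ 1101✓ 1111✓
Round 1: -000 -011✓ -101✓ -111✓ 0-11✓ 01-1✓ 011- 1-00✓ 1-01✓ 1-11✓ 10-0✓ 10-1✓ 100-✓ 101-✓ 11-1✓ 110-✓
Round 2: --11 -1-1 1--1 1-0- 10--
PIs = {--11, -000, -1-1, 011-, 1--1, 1-0-, 10--}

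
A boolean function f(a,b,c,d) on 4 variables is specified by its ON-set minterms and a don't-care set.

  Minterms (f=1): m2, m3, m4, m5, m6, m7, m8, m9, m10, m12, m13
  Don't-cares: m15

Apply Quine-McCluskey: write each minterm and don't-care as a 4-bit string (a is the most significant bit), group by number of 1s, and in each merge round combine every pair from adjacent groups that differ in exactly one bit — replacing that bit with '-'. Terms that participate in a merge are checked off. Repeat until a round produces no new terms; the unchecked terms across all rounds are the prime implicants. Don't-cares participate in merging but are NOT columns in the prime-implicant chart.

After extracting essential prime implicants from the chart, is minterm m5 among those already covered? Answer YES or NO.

[col 0] 0010*, 0011*, 0100*, 0101*, 0110*, 0111*, 1000*, 1001*, 1010*, 1100*, 1101*, 1111*
[col 1] -010, -100*, -101*, -111*, 0-10*, 0-11*, 001-*, 01-0*, 01-1*, 010-*, 011-*, 1-00*, 1-01*, 10-0, 100-*, 11-1*, 110-*
[col 2] -1-1, -10-, 0-1-, 01--, 1-0-
Prime implicants: -010, -1-1, -10-, 0-1-, 01--, 1-0-, 10-0
PI chart (minterm → PIs covering it):
  2 | -010,0-1-
  3 | 0-1-  (sole → essential)
  4 | -10-,01--
  5 | -1-1,-10-,01--
  6 | 0-1-,01--
  7 | -1-1,0-1-,01--
  8 | 1-0-,10-0
  9 | 1-0-  (sole → essential)
  10 | -010,10-0
  12 | -10-,1-0-
  13 | -1-1,-10-,1-0-
Essential prime implicants: 0-1-, 1-0-

NO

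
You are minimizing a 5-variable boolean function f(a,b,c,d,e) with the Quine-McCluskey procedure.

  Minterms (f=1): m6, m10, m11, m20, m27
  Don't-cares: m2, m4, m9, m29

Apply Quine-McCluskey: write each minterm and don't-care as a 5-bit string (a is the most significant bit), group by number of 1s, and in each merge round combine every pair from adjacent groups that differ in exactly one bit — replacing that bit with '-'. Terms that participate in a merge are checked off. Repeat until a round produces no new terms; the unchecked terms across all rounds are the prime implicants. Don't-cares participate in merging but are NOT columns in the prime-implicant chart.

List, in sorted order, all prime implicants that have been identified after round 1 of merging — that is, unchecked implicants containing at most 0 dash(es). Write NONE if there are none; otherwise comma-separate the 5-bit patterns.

[col 0] 00010*, 00100*, 00110*, 01001*, 01010*, 01011*, 10100*, 11011*, 11101
[col 1] -0100, -1011, 0-010, 00-10, 001-0, 010-1, 0101-
Prime implicants: -0100, -1011, 0-010, 00-10, 001-0, 010-1, 0101-, 11101

11101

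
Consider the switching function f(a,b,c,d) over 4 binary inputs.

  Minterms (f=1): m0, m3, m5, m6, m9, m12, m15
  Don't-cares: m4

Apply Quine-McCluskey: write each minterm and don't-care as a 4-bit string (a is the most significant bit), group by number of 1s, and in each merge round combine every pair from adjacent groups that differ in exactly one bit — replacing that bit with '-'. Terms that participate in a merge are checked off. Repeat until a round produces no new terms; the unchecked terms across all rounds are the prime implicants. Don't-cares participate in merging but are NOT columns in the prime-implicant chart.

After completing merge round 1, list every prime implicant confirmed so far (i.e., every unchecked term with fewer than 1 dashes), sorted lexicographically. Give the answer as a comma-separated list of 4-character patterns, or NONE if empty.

0011, 1001, 1111

size-2^0 implicants → 0000(✓)  0011  0100(✓)  0101(✓)  0110(✓)  1001  1100(✓)  1111
size-2^1 implicants → -100  0-00  01-0  010-
Unchecked terms (primes): -100, 0-00, 0011, 01-0, 010-, 1001, 1111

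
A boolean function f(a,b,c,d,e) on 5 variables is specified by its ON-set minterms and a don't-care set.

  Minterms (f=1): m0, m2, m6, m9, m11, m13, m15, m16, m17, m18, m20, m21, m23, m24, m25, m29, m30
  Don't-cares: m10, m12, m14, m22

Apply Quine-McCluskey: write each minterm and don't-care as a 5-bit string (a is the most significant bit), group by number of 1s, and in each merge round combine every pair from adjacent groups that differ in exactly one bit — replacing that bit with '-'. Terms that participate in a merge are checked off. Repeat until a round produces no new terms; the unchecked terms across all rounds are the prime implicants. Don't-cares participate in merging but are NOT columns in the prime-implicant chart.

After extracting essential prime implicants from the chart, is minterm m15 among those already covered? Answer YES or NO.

NO

[col 0] 00000*, 00010*, 00110*, 01001*, 01010*, 01011*, 01100*, 01101*, 01110*, 01111*, 10000*, 10001*, 10010*, 10100*, 10101*, 10110*, 10111*, 11000*, 11001*, 11101*, 11110*
[col 1] -0000*, -0010*, -0110*, -1001*, -1101*, -1110*, 0-010*, 0-110*, 00-10*, 000-0*, 01-01*, 01-10*, 01-11*, 010-1*, 0101-*, 011-0*, 011-1*, 0110-*, 0111-*, 1-000*, 1-001*, 1-101*, 1-110*, 10-00*, 10-01*, 10-10*, 100-0*, 1000-*, 101-0*, 101-1*, 1010-*, 1011-*, 11-01*, 1100-*
[col 2] --110, -0-10, -00-0, -1-01, 0--10, 01--1, 01-1-, 011--, 1--01, 1-00-, 10--0, 10-0-, 101--
Prime implicants: --110, -0-10, -00-0, -1-01, 0--10, 01--1, 01-1-, 011--, 1--01, 1-00-, 10--0, 10-0-, 101--
PI chart (minterm → PIs covering it):
  0 | -00-0  (sole → essential)
  2 | -0-10,-00-0,0--10
  6 | --110,-0-10,0--10
  9 | -1-01,01--1
  11 | 01--1,01-1-
  13 | -1-01,01--1,011--
  15 | 01--1,01-1-,011--
  16 | -00-0,1-00-,10--0,10-0-
  17 | 1--01,1-00-,10-0-
  18 | -0-10,-00-0,10--0
  20 | 10--0,10-0-,101--
  21 | 1--01,10-0-,101--
  23 | 101--  (sole → essential)
  24 | 1-00-  (sole → essential)
  25 | -1-01,1--01,1-00-
  29 | -1-01,1--01
  30 | --110  (sole → essential)
Essential prime implicants: --110, -00-0, 1-00-, 101--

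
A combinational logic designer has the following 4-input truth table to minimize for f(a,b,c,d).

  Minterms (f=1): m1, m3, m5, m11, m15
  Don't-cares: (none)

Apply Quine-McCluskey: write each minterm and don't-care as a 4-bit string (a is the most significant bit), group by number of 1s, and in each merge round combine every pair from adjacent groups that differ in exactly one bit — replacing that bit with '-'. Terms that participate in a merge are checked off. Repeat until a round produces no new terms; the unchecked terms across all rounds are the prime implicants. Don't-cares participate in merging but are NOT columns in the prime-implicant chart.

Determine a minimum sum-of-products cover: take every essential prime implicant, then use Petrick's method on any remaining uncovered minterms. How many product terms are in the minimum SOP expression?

3

[col 0] 0001*, 0011*, 0101*, 1011*, 1111*
[col 1] -011, 0-01, 00-1, 1-11
Prime implicants: -011, 0-01, 00-1, 1-11
PI chart (minterm → PIs covering it):
  1 | 0-01,00-1
  3 | -011,00-1
  5 | 0-01  (sole → essential)
  11 | -011,1-11
  15 | 1-11  (sole → essential)
Essential prime implicants: 0-01, 1-11
Petrick residual → -011
Minimum SOP uses 3 PIs: b'cd + a'c'd + acd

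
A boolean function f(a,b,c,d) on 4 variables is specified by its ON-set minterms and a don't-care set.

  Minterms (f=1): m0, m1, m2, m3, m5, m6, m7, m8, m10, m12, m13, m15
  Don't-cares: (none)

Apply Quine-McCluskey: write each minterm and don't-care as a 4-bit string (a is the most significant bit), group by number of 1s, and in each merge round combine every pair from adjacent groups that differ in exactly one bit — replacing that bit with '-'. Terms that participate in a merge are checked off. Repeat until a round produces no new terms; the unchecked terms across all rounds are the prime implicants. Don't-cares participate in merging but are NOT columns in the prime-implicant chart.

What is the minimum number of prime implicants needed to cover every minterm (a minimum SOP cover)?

5

size-2^0 implicants → 0000(✓)  0001(✓)  0010(✓)  0011(✓)  0101(✓)  0110(✓)  0111(✓)  1000(✓)  1010(✓)  1100(✓)  1101(✓)  1111(✓)
size-2^1 implicants → -000(✓)  -010(✓)  -101(✓)  -111(✓)  0-01(✓)  0-10(✓)  0-11(✓)  00-0(✓)  00-1(✓)  000-(✓)  001-(✓)  01-1(✓)  011-(✓)  1-00  10-0(✓)  11-1(✓)  110-
size-2^2 implicants → -0-0  -1-1  0--1  0-1-  00--
Unchecked terms (primes): -0-0, -1-1, 0--1, 0-1-, 00--, 1-00, 110-
Minterm coverage:
  m0 ⊆ -0-0,00--
  m1 ⊆ 0--1,00--
  m2 ⊆ -0-0,0-1-,00--
  m3 ⊆ 0--1,0-1-,00--
  m5 ⊆ -1-1,0--1
  m6 ⊆ 0-1- [E]
  m7 ⊆ -1-1,0--1,0-1-
  m8 ⊆ -0-0,1-00
  m10 ⊆ -0-0 [E]
  m12 ⊆ 1-00,110-
  m13 ⊆ -1-1,110-
  m15 ⊆ -1-1 [E]
E = {-0-0, -1-1, 0-1-}
Petrick residual → 0--1, 1-00
Cover = b'd' + bd + a'd + a'c + ac'd'  |cover|=5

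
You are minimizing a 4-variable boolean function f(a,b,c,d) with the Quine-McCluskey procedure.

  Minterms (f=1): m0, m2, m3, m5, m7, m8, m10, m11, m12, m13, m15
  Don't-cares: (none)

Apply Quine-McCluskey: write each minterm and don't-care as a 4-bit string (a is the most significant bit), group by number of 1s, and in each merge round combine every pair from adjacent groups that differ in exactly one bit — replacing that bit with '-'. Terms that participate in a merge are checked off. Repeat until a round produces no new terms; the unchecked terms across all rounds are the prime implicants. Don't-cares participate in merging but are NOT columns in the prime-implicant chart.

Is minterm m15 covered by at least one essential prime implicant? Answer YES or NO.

YES

Round 0: 0000✓ 0010✓ 0011✓ 0101✓ 0111✓ 1000✓ 1010✓ 1011✓ 1100✓ 1101✓ 1111✓
Round 1: -000✓ -010✓ -011✓ -101✓ -111✓ 0-11✓ 00-0✓ 001-✓ 01-1✓ 1-00 1-11✓ 10-0✓ 101-✓ 11-1✓ 110-
Round 2: --11 -0-0 -01- -1-1
PIs = {--11, -0-0, -01-, -1-1, 1-00, 110-}
Coverage chart:
  m0: -0-0 ←essential
  m2: -0-0,-01-
  m3: --11,-01-
  m5: -1-1 ←essential
  m7: --11,-1-1
  m8: -0-0,1-00
  m10: -0-0,-01-
  m11: --11,-01-
  m12: 1-00,110-
  m13: -1-1,110-
  m15: --11,-1-1
Essential: -0-0, -1-1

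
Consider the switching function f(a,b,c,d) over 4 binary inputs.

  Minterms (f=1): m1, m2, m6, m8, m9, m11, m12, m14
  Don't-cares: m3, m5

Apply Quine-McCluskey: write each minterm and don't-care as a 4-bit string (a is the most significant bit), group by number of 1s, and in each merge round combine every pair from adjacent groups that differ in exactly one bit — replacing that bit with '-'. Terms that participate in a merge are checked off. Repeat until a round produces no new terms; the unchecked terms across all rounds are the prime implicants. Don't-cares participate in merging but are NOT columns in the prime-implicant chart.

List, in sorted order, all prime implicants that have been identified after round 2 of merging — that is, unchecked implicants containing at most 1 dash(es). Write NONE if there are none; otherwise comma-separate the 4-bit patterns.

-110, 0-01, 0-10, 001-, 1-00, 100-, 11-0

[col 0] 0001*, 0010*, 0011*, 0101*, 0110*, 1000*, 1001*, 1011*, 1100*, 1110*
[col 1] -001*, -011*, -110, 0-01, 0-10, 00-1*, 001-, 1-00, 10-1*, 100-, 11-0
[col 2] -0-1
Prime implicants: -0-1, -110, 0-01, 0-10, 001-, 1-00, 100-, 11-0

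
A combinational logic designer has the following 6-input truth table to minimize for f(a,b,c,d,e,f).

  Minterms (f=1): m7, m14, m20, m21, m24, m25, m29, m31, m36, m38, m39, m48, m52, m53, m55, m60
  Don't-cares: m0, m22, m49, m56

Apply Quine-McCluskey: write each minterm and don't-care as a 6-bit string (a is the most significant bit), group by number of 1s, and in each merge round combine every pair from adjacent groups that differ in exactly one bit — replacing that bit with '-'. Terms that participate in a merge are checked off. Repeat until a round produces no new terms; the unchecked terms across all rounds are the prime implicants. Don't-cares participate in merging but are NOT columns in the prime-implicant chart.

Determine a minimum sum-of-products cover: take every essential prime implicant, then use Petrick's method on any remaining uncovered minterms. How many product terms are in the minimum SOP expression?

size-2^0 implicants → 000000  000111(✓)  001110  010100(✓)  010101(✓)  010110(✓)  011000(✓)  011001(✓)  011101(✓)  011111(✓)  100100(✓)  100110(✓)  100111(✓)  110000(✓)  110001(✓)  110100(✓)  110101(✓)  110111(✓)  111000(✓)  111100(✓)
size-2^1 implicants → -00111  -10100(✓)  -10101(✓)  -11000  01-101  0101-0  01010-(✓)  011-01  01100-  0111-1  1-0100  1-0111  1001-0  10011-  11-000(✓)  11-100(✓)  110-00(✓)  110-01(✓)  11000-(✓)  1101-1  11010-(✓)  111-00(✓)
size-2^2 implicants → -1010-  11--00  110-0-
Unchecked terms (primes): -00111, -1010-, -11000, 000000, 001110, 01-101, 0101-0, 011-01, 01100-, 0111-1, 1-0100, 1-0111, 1001-0, 10011-, 11--00, 110-0-, 1101-1
Minterm coverage:
  m7 ⊆ -00111 [E]
  m14 ⊆ 001110 [E]
  m20 ⊆ -1010-,0101-0
  m21 ⊆ -1010-,01-101
  m24 ⊆ -11000,01100-
  m25 ⊆ 011-01,01100-
  m29 ⊆ 01-101,011-01,0111-1
  m31 ⊆ 0111-1 [E]
  m36 ⊆ 1-0100,1001-0
  m38 ⊆ 1001-0,10011-
  m39 ⊆ -00111,1-0111,10011-
  m48 ⊆ 11--00,110-0-
  m52 ⊆ -1010-,1-0100,11--00,110-0-
  m53 ⊆ -1010-,110-0-,1101-1
  m55 ⊆ 1-0111,1101-1
  m60 ⊆ 11--00 [E]
E = {-00111, 001110, 0111-1, 11--00}
Petrick residual → -1010-, 01100-, 1-0111, 1001-0
Cover = b'c'def + bc'de' + a'b'cdef' + a'bcd'e' + a'bcdf + ac'def + ab'c'df' + abe'f'  |cover|=8

8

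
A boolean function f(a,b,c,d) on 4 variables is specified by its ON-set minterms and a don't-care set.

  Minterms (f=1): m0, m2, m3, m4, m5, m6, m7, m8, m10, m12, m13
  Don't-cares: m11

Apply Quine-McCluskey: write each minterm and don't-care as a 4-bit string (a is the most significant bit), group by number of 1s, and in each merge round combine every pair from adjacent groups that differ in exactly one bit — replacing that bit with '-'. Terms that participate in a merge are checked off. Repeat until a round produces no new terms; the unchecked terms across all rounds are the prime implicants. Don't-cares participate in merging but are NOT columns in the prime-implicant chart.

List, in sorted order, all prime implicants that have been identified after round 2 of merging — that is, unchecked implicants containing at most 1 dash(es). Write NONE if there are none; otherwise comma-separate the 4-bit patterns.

NONE

size-2^0 implicants → 0000(✓)  0010(✓)  0011(✓)  0100(✓)  0101(✓)  0110(✓)  0111(✓)  1000(✓)  1010(✓)  1011(✓)  1100(✓)  1101(✓)
size-2^1 implicants → -000(✓)  -010(✓)  -011(✓)  -100(✓)  -101(✓)  0-00(✓)  0-10(✓)  0-11(✓)  00-0(✓)  001-(✓)  01-0(✓)  01-1(✓)  010-(✓)  011-(✓)  1-00(✓)  10-0(✓)  101-(✓)  110-(✓)
size-2^2 implicants → --00  -0-0  -01-  -10-  0--0  0-1-  01--
Unchecked terms (primes): --00, -0-0, -01-, -10-, 0--0, 0-1-, 01--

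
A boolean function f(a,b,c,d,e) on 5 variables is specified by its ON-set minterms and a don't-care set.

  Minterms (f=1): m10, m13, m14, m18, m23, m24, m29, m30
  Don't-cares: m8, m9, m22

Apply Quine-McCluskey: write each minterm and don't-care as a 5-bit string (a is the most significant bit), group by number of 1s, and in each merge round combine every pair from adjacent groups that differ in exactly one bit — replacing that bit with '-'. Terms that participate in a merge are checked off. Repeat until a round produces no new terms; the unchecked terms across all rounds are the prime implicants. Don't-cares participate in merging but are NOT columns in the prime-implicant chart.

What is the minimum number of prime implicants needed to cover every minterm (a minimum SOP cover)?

Round 0: 01000✓ 01001✓ 01010✓ 01101✓ 01110✓ 10010✓ 10110✓ 10111✓ 11000✓ 11101✓ 11110✓
Round 1: -1000 -1101 -1110 01-01 01-10 010-0 0100- 1-110 10-10 1011-
PIs = {-1000, -1101, -1110, 01-01, 01-10, 010-0, 0100-, 1-110, 10-10, 1011-}
Coverage chart:
  m10: 01-10,010-0
  m13: -1101,01-01
  m14: -1110,01-10
  m18: 10-10 ←essential
  m23: 1011- ←essential
  m24: -1000 ←essential
  m29: -1101 ←essential
  m30: -1110,1-110
Essential: -1000, -1101, 10-10, 1011-
Petrick residual → -1110, 01-10
Min cover (6 terms): bc'd'e' + bcd'e + bcde' + a'bde' + ab'de' + ab'cd

6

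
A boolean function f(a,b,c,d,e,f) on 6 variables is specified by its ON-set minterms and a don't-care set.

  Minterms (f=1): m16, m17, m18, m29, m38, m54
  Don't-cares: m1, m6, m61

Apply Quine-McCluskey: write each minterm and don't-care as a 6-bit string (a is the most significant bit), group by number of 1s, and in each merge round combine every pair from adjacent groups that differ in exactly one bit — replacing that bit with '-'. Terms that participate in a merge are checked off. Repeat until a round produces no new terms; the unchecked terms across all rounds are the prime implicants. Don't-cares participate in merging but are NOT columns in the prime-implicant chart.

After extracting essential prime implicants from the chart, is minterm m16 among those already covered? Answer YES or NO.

YES

size-2^0 implicants → 000001(✓)  000110(✓)  010000(✓)  010001(✓)  010010(✓)  011101(✓)  100110(✓)  110110(✓)  111101(✓)
size-2^1 implicants → -00110  -11101  0-0001  0100-0  01000-  1-0110
Unchecked terms (primes): -00110, -11101, 0-0001, 0100-0, 01000-, 1-0110
Minterm coverage:
  m16 ⊆ 0100-0,01000-
  m17 ⊆ 0-0001,01000-
  m18 ⊆ 0100-0 [E]
  m29 ⊆ -11101 [E]
  m38 ⊆ -00110,1-0110
  m54 ⊆ 1-0110 [E]
E = {-11101, 0100-0, 1-0110}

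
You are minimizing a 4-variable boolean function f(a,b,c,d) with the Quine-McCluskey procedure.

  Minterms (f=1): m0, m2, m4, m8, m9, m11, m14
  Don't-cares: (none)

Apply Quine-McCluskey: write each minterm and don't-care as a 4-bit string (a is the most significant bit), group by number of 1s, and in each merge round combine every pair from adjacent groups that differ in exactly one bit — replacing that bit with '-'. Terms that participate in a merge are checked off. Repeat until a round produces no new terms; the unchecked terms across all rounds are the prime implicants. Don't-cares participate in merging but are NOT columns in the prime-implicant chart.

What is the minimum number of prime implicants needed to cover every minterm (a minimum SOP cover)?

Round 0: 0000✓ 0010✓ 0100✓ 1000✓ 1001✓ 1011✓ 1110
Round 1: -000 0-00 00-0 10-1 100-
PIs = {-000, 0-00, 00-0, 10-1, 100-, 1110}
Coverage chart:
  m0: -000,0-00,00-0
  m2: 00-0 ←essential
  m4: 0-00 ←essential
  m8: -000,100-
  m9: 10-1,100-
  m11: 10-1 ←essential
  m14: 1110 ←essential
Essential: 0-00, 00-0, 10-1, 1110
Petrick residual → -000
Min cover (5 terms): b'c'd' + a'c'd' + a'b'd' + ab'd + abcd'

5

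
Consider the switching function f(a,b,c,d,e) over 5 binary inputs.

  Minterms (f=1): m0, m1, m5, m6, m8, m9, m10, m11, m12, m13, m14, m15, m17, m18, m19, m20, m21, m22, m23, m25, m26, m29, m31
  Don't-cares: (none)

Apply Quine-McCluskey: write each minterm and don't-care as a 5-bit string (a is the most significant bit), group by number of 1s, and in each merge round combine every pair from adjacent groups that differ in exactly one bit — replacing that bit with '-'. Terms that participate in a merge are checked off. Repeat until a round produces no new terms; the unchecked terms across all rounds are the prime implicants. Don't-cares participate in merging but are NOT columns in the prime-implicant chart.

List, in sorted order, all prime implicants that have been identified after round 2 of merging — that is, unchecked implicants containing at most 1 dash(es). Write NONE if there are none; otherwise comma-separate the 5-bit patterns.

Round 0: 00000✓ 00001✓ 00101✓ 00110✓ 01000✓ 01001✓ 01010✓ 01011✓ 01100✓ 01101✓ 01110✓ 01111✓ 10001✓ 10010✓ 10011✓ 10100✓ 10101✓ 10110✓ 10111✓ 11001✓ 11010✓ 11101✓ 11111✓
Round 1: -0001✓ -0101✓ -0110 -1001✓ -1010 -1101✓ -1111✓ 0-000✓ 0-001✓ 0-101✓ 0-110 00-01✓ 0000-✓ 01-00✓ 01-01✓ 01-10✓ 01-11✓ 010-0✓ 010-1✓ 0100-✓ 0101-✓ 011-0✓ 011-1✓ 0110-✓ 0111-✓ 1-001✓ 1-010 1-101✓ 1-111✓ 10-01✓ 10-10✓ 10-11✓ 100-1✓ 1001-✓ 101-0✓ 101-1✓ 1010-✓ 1011-✓ 11-01✓ 111-1✓
Round 2: --001✓ --101✓ -0-01✓ -1-01✓ -11-1 0--01✓ 0-00- 01--0✓ 01--1✓ 01-0-✓ 01-1-✓ 010--✓ 011--✓ 1--01✓ 1-1-1 10--1 10-1- 101--
Round 3: ---01 01---
PIs = {---01, -0110, -1010, -11-1, 0-00-, 0-110, 01---, 1-010, 1-1-1, 10--1, 10-1-, 101--}

-0110, -1010, 0-110, 1-010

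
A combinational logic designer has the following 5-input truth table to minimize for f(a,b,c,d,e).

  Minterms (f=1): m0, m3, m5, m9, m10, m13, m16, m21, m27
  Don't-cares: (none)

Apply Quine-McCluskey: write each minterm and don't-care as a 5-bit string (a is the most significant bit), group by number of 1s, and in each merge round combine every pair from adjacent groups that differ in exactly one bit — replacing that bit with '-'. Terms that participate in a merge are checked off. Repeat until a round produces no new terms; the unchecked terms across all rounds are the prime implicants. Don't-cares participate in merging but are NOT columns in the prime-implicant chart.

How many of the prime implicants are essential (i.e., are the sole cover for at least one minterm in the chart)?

6

[col 0] 00000*, 00011, 00101*, 01001*, 01010, 01101*, 10000*, 10101*, 11011
[col 1] -0000, -0101, 0-101, 01-01
Prime implicants: -0000, -0101, 0-101, 00011, 01-01, 01010, 11011
PI chart (minterm → PIs covering it):
  0 | -0000  (sole → essential)
  3 | 00011  (sole → essential)
  5 | -0101,0-101
  9 | 01-01  (sole → essential)
  10 | 01010  (sole → essential)
  13 | 0-101,01-01
  16 | -0000  (sole → essential)
  21 | -0101  (sole → essential)
  27 | 11011  (sole → essential)
Essential prime implicants: -0000, -0101, 00011, 01-01, 01010, 11011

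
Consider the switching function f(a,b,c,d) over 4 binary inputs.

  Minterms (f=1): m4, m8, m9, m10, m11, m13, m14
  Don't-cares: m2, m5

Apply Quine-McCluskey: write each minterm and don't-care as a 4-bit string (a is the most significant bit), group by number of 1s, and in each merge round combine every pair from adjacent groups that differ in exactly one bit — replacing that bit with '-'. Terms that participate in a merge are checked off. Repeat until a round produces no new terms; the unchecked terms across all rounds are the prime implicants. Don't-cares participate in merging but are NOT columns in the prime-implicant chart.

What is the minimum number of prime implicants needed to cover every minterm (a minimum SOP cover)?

Round 0: 0010✓ 0100✓ 0101✓ 1000✓ 1001✓ 1010✓ 1011✓ 1101✓ 1110✓
Round 1: -010 -101 010- 1-01 1-10 10-0✓ 10-1✓ 100-✓ 101-✓
Round 2: 10--
PIs = {-010, -101, 010-, 1-01, 1-10, 10--}
Coverage chart:
  m4: 010- ←essential
  m8: 10-- ←essential
  m9: 1-01,10--
  m10: -010,1-10,10--
  m11: 10-- ←essential
  m13: -101,1-01
  m14: 1-10 ←essential
Essential: 010-, 1-10, 10--
Petrick residual → -101
Min cover (4 terms): bc'd + a'bc' + acd' + ab'

4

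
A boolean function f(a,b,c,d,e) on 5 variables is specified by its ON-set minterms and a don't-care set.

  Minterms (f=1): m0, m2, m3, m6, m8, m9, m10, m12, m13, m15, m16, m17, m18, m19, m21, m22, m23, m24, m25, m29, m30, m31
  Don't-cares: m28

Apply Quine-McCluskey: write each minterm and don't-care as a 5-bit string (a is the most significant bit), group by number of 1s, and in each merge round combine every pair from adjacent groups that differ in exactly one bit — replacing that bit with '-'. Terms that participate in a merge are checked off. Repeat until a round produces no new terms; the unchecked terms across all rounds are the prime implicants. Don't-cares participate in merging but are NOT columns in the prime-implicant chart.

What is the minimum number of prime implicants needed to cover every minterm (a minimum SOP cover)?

Round 0: 00000✓ 00010✓ 00011✓ 00110✓ 01000✓ 01001✓ 01010✓ 01100✓ 01101✓ 01111✓ 10000✓ 10001✓ 10010✓ 10011✓ 10101✓ 10110✓ 10111✓ 11000✓ 11001✓ 11100✓ 11101✓ 11110✓ 11111✓
Round 1: -0000✓ -0010✓ -0011✓ -0110✓ -1000✓ -1001✓ -1100✓ -1101✓ -1111✓ 0-000✓ 0-010✓ 00-10✓ 000-0✓ 0001-✓ 01-00✓ 01-01✓ 010-0✓ 0100-✓ 011-1✓ 0110-✓ 1-000✓ 1-001✓ 1-101✓ 1-110✓ 1-111✓ 10-01✓ 10-10✓ 10-11✓ 100-0✓ 100-1✓ 1000-✓ 1001-✓ 101-1✓ 1011-✓ 11-00✓ 11-01✓ 1100-✓ 111-0✓ 111-1✓ 1110-✓ 1111-✓
Round 2: --000 -0-10 -00-0 -001- -1-00✓ -1-01✓ -100-✓ -11-1 -110-✓ 0-0-0 01-0-✓ 1--01 1-00- 1-1-1 1-11- 10--1 10-1- 100-- 11-0-✓ 111--
Round 3: -1-0-
PIs = {--000, -0-10, -00-0, -001-, -1-0-, -11-1, 0-0-0, 1--01, 1-00-, 1-1-1, 1-11-, 10--1, 10-1-, 100--, 111--}
Coverage chart:
  m0: --000,-00-0,0-0-0
  m2: -0-10,-00-0,-001-,0-0-0
  m3: -001- ←essential
  m6: -0-10 ←essential
  m8: --000,-1-0-,0-0-0
  m9: -1-0- ←essential
  m10: 0-0-0 ←essential
  m12: -1-0- ←essential
  m13: -1-0-,-11-1
  m15: -11-1 ←essential
  m16: --000,-00-0,1-00-,100--
  m17: 1--01,1-00-,10--1,100--
  m18: -0-10,-00-0,-001-,10-1-,100--
  m19: -001-,10--1,10-1-,100--
  m21: 1--01,1-1-1,10--1
  m22: -0-10,1-11-,10-1-
  m23: 1-1-1,1-11-,10--1,10-1-
  m24: --000,-1-0-,1-00-
  m25: -1-0-,1--01,1-00-
  m29: -1-0-,-11-1,1--01,1-1-1,111--
  m30: 1-11-,111--
  m31: -11-1,1-1-1,1-11-,111--
Essential: -0-10, -001-, -1-0-, -11-1, 0-0-0
Petrick residual → --000, 1--01, 1-11-
Min cover (8 terms): c'd'e' + b'de' + b'c'd + bd' + bce + a'c'e' + ad'e + acd

8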